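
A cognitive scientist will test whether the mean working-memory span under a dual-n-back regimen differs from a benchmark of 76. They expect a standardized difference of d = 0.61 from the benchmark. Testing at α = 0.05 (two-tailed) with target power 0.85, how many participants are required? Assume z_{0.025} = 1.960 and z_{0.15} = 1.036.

n = 25

For a one-sample test: n = ((z_{α/2} + z_β) / d)².
z_{α/2} + z_β = 1.960 + 1.036 = 2.996.
n = (2.996 / 0.61)² = 4.911² = 24.12.
Round up.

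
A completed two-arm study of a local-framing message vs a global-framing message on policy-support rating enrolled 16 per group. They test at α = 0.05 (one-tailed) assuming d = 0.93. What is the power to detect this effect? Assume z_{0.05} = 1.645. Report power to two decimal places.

For two equal groups, power = Φ(d·√(n/2) − z_{α}).
d·√(n/2) = 0.93 × √(16/2) = 0.93 × 2.828 = 2.630.
z_β = 2.630 − 1.645 = 0.985.
Power = Φ(0.985) = 0.838.

power ≈ 0.84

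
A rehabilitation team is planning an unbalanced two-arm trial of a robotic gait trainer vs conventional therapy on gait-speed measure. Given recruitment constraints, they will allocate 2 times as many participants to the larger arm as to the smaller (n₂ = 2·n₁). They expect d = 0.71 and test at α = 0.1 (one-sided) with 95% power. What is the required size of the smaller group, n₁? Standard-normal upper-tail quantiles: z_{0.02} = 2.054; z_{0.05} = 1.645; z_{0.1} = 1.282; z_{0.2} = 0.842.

n₁ = 26

With allocation ratio k = n₂/n₁ = 2, Var(x̄₁−x̄₂) = σ²(1/n₁ + 1/(k·n₁)) = σ²·(k+1)/(k·n₁).
So n₁ = (1 + 1/k)·((z_{α} + z_β)/d)² = 1.500 × (2.927/0.71)².
n₁ = 1.500 × 17.00 = 25.5.
Round up: n₁ = 26, giving n₂ = 2 × 26 = 52.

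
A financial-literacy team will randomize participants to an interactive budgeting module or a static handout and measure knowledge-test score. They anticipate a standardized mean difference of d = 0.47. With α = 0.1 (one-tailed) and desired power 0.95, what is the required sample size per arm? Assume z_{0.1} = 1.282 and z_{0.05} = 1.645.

For two independent groups with equal n: n = 2·((z_{α} + z_β) / d)².
z_{α} + z_β = 1.282 + 1.645 = 2.927.
n = 2 × (2.927 / 0.47)² = 2 × 6.228² = 2 × 38.78 = 77.6.
Round up to the next whole participant.

n = 78 per group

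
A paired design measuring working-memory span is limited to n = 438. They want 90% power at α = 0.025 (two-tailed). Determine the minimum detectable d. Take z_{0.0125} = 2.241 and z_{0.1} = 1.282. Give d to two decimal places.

d_min ≈ 0.17

For a single sample (or paired design) of n = 438: d_min = (z_{α/2} + z_β)/√n.
z-sum = 2.241 + 1.282 = 3.523.
d_min = 3.523 / √438 = 3.523 / 20.928 = 0.168.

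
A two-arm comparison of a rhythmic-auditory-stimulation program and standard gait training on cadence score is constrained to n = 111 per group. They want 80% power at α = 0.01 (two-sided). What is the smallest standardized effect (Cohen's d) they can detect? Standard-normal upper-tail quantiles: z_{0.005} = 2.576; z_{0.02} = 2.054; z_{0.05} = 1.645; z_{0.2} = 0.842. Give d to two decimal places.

For two independent groups of n = 111 each: d_min = (z_{α/2} + z_β)·√(2/n).
z-sum = 2.576 + 0.842 = 3.418.
d_min = 3.418 × √(2/111) = 3.418 × 0.1342 = 0.459.

d_min ≈ 0.46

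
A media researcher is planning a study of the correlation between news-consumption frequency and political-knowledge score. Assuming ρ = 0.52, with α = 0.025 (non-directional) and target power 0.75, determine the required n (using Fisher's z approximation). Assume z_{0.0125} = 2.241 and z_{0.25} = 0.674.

Fisher's z: C = ½·ln((1+r)/(1−r)) = ½·ln(3.1667) = 0.5763.
n = ((z_{α/2} + z_β)/C)² + 3.
(2.241 + 0.674) / 0.5763 = 2.915 / 0.5763 = 5.058.
n = 5.058² + 3 = 25.58 + 3 = 28.6.
Round up.

n = 29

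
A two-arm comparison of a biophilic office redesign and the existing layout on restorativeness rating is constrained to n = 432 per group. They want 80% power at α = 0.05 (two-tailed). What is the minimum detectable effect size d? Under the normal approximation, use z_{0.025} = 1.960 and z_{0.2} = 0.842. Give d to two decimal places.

d_min ≈ 0.19

For two independent groups of n = 432 each: d_min = (z_{α/2} + z_β)·√(2/n).
z-sum = 1.960 + 0.842 = 2.802.
d_min = 2.802 × √(2/432) = 2.802 × 0.0680 = 0.191.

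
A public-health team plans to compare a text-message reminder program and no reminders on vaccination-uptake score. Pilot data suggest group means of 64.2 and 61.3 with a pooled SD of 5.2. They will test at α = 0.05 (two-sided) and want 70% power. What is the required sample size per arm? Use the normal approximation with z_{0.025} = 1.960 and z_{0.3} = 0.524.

Cohen's d = |M₁ − M₂| / SD_pooled = |64.2 − 61.3| / 5.2 = 2.9 / 5.2 = 0.558.
For two independent groups with equal n: n = 2·((z_{α/2} + z_β) / d)².
z_{α/2} + z_β = 1.960 + 0.524 = 2.484.
n = 2 × (2.484 / 0.558)² = 2 × 4.452² = 2 × 19.82 = 39.6.
Round up to the next whole participant.

n = 40 per group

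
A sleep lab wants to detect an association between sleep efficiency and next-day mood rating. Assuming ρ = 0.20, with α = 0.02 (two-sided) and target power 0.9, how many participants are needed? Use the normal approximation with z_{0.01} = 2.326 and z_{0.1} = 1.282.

Fisher's z: C = ½·ln((1+r)/(1−r)) = ½·ln(1.5000) = 0.2027.
n = ((z_{α/2} + z_β)/C)² + 3.
(2.326 + 1.282) / 0.2027 = 3.608 / 0.2027 = 17.800.
n = 17.800² + 3 = 316.83 + 3 = 319.8.
Round up.

n = 320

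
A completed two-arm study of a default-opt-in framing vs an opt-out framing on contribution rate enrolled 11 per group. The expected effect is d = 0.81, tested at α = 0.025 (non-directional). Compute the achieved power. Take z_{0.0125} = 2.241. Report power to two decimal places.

power ≈ 0.37

For two equal groups, power = Φ(d·√(n/2) − z_{α/2}).
d·√(n/2) = 0.81 × √(11/2) = 0.81 × 2.345 = 1.900.
z_β = 1.900 − 2.241 = -0.341.
Power = Φ(-0.341) = 0.366.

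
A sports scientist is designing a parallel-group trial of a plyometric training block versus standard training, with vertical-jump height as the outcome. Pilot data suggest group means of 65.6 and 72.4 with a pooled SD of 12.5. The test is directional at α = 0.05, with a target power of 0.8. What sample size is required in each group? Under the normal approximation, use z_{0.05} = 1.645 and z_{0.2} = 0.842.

Cohen's d = |M₁ − M₂| / SD_pooled = |65.6 − 72.4| / 12.5 = 6.8 / 12.5 = 0.544.
For two independent groups with equal n: n = 2·((z_{α} + z_β) / d)².
z_{α} + z_β = 1.645 + 0.842 = 2.487.
n = 2 × (2.487 / 0.544)² = 2 × 4.572² = 2 × 20.90 = 41.8.
Round up to the next whole participant.

n = 42 per group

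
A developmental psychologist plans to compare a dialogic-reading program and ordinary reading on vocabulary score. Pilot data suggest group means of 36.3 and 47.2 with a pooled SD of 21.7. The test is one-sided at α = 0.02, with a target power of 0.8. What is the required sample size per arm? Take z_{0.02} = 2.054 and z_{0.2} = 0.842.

n = 67 per group

Cohen's d = |M₁ − M₂| / SD_pooled = |36.3 − 47.2| / 21.7 = 10.9 / 21.7 = 0.502.
For two independent groups with equal n: n = 2·((z_{α} + z_β) / d)².
z_{α} + z_β = 2.054 + 0.842 = 2.896.
n = 2 × (2.896 / 0.502)² = 2 × 5.769² = 2 × 33.28 = 66.6.
Round up to the next whole participant.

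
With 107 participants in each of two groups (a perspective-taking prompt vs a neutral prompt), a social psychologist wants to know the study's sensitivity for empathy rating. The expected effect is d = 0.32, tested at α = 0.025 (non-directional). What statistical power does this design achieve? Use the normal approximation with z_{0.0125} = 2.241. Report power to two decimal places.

For two equal groups, power = Φ(d·√(n/2) − z_{α/2}).
d·√(n/2) = 0.32 × √(107/2) = 0.32 × 7.314 = 2.341.
z_β = 2.341 − 2.241 = 0.100.
Power = Φ(0.100) = 0.540.

power ≈ 0.54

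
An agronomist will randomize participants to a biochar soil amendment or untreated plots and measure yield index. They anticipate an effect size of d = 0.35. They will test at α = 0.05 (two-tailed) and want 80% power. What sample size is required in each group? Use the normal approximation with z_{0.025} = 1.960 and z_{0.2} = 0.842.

n = 129 per group

For two independent groups with equal n: n = 2·((z_{α/2} + z_β) / d)².
z_{α/2} + z_β = 1.960 + 0.842 = 2.802.
n = 2 × (2.802 / 0.35)² = 2 × 8.006² = 2 × 64.09 = 128.2.
Round up to the next whole participant.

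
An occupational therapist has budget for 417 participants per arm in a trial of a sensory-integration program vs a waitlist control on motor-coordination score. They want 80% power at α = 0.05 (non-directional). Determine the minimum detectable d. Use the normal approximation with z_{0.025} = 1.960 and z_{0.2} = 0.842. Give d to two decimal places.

For two independent groups of n = 417 each: d_min = (z_{α/2} + z_β)·√(2/n).
z-sum = 1.960 + 0.842 = 2.802.
d_min = 2.802 × √(2/417) = 2.802 × 0.0693 = 0.194.

d_min ≈ 0.19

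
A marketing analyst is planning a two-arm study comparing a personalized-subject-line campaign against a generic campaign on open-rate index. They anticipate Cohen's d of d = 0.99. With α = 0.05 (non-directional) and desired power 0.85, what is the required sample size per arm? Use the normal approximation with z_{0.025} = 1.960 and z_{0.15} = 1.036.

For two independent groups with equal n: n = 2·((z_{α/2} + z_β) / d)².
z_{α/2} + z_β = 1.960 + 1.036 = 2.996.
n = 2 × (2.996 / 0.99)² = 2 × 3.026² = 2 × 9.16 = 18.3.
Round up to the next whole participant.

n = 19 per group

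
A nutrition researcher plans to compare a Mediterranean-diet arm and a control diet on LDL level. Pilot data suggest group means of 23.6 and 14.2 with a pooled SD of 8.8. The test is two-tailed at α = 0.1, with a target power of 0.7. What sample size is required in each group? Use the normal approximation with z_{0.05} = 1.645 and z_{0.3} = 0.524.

Cohen's d = |M₁ − M₂| / SD_pooled = |23.6 − 14.2| / 8.8 = 9.4 / 8.8 = 1.068.
For two independent groups with equal n: n = 2·((z_{α/2} + z_β) / d)².
z_{α/2} + z_β = 1.645 + 0.524 = 2.169.
n = 2 × (2.169 / 1.068)² = 2 × 2.031² = 2 × 4.12 = 8.2.
Round up to the next whole participant.

n = 9 per group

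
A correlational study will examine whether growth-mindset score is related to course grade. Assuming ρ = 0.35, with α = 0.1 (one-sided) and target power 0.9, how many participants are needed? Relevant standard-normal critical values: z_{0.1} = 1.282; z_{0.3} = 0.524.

Fisher's z: C = ½·ln((1+r)/(1−r)) = ½·ln(2.0769) = 0.3654.
n = ((z_{α} + z_β)/C)² + 3.
(1.282 + 1.282) / 0.3654 = 2.564 / 0.3654 = 7.017.
n = 7.017² + 3 = 49.24 + 3 = 52.2.
Round up.

n = 53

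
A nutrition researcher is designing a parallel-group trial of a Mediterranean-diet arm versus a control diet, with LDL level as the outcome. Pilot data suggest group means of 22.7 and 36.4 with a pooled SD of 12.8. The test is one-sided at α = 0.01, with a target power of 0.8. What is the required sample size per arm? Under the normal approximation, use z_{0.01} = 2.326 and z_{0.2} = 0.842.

n = 18 per group

Cohen's d = |M₁ − M₂| / SD_pooled = |22.7 − 36.4| / 12.8 = 13.7 / 12.8 = 1.070.
For two independent groups with equal n: n = 2·((z_{α} + z_β) / d)².
z_{α} + z_β = 2.326 + 0.842 = 3.168.
n = 2 × (3.168 / 1.070)² = 2 × 2.961² = 2 × 8.77 = 17.5.
Round up to the next whole participant.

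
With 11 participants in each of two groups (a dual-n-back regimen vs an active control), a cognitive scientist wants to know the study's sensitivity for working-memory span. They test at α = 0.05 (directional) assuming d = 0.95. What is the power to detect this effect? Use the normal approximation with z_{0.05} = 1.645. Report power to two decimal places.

For two equal groups, power = Φ(d·√(n/2) − z_{α}).
d·√(n/2) = 0.95 × √(11/2) = 0.95 × 2.345 = 2.228.
z_β = 2.228 − 1.645 = 0.583.
Power = Φ(0.583) = 0.720.

power ≈ 0.72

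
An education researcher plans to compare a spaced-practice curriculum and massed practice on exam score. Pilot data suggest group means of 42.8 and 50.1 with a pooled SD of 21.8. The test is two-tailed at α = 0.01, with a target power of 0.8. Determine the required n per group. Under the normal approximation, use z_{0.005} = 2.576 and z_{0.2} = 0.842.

Cohen's d = |M₁ − M₂| / SD_pooled = |42.8 − 50.1| / 21.8 = 7.3 / 21.8 = 0.335.
For two independent groups with equal n: n = 2·((z_{α/2} + z_β) / d)².
z_{α/2} + z_β = 2.576 + 0.842 = 3.418.
n = 2 × (3.418 / 0.335)² = 2 × 10.203² = 2 × 104.10 = 208.2.
Round up to the next whole participant.

n = 209 per group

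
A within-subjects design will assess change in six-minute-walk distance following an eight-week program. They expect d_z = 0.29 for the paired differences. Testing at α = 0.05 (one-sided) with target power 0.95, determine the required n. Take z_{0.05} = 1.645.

For a paired (one-sample on differences) test: n = ((z_{α} + z_β) / d)².
z_{α} + z_β = 1.645 + 1.645 = 3.290.
n = (3.290 / 0.29)² = 11.345² = 128.71.
Round up.

n = 129 pairs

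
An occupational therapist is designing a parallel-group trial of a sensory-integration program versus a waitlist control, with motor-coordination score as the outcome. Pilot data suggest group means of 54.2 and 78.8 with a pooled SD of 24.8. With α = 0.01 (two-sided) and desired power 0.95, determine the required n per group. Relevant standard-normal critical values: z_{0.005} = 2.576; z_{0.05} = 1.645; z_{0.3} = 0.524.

n = 37 per group

Cohen's d = |M₁ − M₂| / SD_pooled = |54.2 − 78.8| / 24.8 = 24.6 / 24.8 = 0.992.
For two independent groups with equal n: n = 2·((z_{α/2} + z_β) / d)².
z_{α/2} + z_β = 2.576 + 1.645 = 4.221.
n = 2 × (4.221 / 0.992)² = 2 × 4.255² = 2 × 18.11 = 36.2.
Round up to the next whole participant.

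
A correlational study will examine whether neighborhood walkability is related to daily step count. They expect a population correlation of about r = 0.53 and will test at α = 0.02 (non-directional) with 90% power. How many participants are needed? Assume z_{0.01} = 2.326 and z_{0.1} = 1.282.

n = 41

Fisher's z: C = ½·ln((1+r)/(1−r)) = ½·ln(3.2553) = 0.5901.
n = ((z_{α/2} + z_β)/C)² + 3.
(2.326 + 1.282) / 0.5901 = 3.608 / 0.5901 = 6.114.
n = 6.114² + 3 = 37.38 + 3 = 40.4.
Round up.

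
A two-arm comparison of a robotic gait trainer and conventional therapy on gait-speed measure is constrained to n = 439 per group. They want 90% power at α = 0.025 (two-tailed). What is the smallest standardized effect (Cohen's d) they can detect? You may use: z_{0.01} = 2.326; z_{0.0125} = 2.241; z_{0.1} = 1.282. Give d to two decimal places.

For two independent groups of n = 439 each: d_min = (z_{α/2} + z_β)·√(2/n).
z-sum = 2.241 + 1.282 = 3.523.
d_min = 3.523 × √(2/439) = 3.523 × 0.0675 = 0.238.

d_min ≈ 0.24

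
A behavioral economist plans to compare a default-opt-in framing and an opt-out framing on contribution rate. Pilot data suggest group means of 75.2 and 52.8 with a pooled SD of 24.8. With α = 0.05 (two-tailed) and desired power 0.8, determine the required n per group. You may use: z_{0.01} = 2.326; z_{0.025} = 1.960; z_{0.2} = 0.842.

n = 20 per group

Cohen's d = |M₁ − M₂| / SD_pooled = |75.2 − 52.8| / 24.8 = 22.4 / 24.8 = 0.903.
For two independent groups with equal n: n = 2·((z_{α/2} + z_β) / d)².
z_{α/2} + z_β = 1.960 + 0.842 = 2.802.
n = 2 × (2.802 / 0.903)² = 2 × 3.103² = 2 × 9.63 = 19.3.
Round up to the next whole participant.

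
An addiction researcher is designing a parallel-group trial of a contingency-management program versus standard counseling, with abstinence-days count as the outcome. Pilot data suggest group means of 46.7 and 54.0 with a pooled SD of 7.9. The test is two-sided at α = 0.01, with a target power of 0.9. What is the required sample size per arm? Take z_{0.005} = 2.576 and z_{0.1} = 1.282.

Cohen's d = |M₁ − M₂| / SD_pooled = |46.7 − 54.0| / 7.9 = 7.3 / 7.9 = 0.924.
For two independent groups with equal n: n = 2·((z_{α/2} + z_β) / d)².
z_{α/2} + z_β = 2.576 + 1.282 = 3.858.
n = 2 × (3.858 / 0.924)² = 2 × 4.175² = 2 × 17.43 = 34.9.
Round up to the next whole participant.

n = 35 per group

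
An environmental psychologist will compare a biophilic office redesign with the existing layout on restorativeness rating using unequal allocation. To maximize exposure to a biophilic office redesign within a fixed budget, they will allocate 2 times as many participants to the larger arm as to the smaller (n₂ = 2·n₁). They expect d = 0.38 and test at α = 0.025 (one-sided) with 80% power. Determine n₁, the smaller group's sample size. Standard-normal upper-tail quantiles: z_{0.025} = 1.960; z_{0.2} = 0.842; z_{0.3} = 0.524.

With allocation ratio k = n₂/n₁ = 2, Var(x̄₁−x̄₂) = σ²(1/n₁ + 1/(k·n₁)) = σ²·(k+1)/(k·n₁).
So n₁ = (1 + 1/k)·((z_{α} + z_β)/d)² = 1.500 × (2.802/0.38)².
n₁ = 1.500 × 54.37 = 81.6.
Round up: n₁ = 82, giving n₂ = 2 × 82 = 164.

n₁ = 82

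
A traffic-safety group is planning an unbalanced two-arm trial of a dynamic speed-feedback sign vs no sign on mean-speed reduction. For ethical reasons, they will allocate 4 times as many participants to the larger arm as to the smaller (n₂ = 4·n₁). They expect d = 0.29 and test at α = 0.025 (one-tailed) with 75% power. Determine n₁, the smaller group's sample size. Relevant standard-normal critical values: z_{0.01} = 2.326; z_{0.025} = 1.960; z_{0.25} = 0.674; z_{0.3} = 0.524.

With allocation ratio k = n₂/n₁ = 4, Var(x̄₁−x̄₂) = σ²(1/n₁ + 1/(k·n₁)) = σ²·(k+1)/(k·n₁).
So n₁ = (1 + 1/k)·((z_{α} + z_β)/d)² = 1.250 × (2.634/0.29)².
n₁ = 1.250 × 82.50 = 103.1.
Round up: n₁ = 104, giving n₂ = 4 × 104 = 416.

n₁ = 104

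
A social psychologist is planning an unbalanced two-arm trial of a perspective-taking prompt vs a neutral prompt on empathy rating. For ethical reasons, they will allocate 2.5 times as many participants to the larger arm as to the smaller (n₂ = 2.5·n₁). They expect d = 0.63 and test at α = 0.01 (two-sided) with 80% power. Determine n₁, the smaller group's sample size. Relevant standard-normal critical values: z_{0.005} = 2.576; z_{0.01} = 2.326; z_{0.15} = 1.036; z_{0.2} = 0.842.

With allocation ratio k = n₂/n₁ = 2.5, Var(x̄₁−x̄₂) = σ²(1/n₁ + 1/(k·n₁)) = σ²·(k+1)/(k·n₁).
So n₁ = (1 + 1/k)·((z_{α/2} + z_β)/d)² = 1.400 × (3.418/0.63)².
n₁ = 1.400 × 29.43 = 41.2.
Round up: n₁ = 42, giving n₂ = 2.5 × 42 = 105.

n₁ = 42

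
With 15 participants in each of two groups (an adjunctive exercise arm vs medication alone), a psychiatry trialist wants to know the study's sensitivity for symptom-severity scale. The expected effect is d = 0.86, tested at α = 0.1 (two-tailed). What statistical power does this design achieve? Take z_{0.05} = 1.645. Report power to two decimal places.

power ≈ 0.76

For two equal groups, power = Φ(d·√(n/2) − z_{α/2}).
d·√(n/2) = 0.86 × √(15/2) = 0.86 × 2.739 = 2.355.
z_β = 2.355 − 1.645 = 0.710.
Power = Φ(0.710) = 0.761.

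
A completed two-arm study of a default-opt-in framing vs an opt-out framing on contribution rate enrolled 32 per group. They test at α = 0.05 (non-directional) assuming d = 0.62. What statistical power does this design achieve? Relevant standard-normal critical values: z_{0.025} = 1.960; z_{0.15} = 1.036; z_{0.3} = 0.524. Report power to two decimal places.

power ≈ 0.70

For two equal groups, power = Φ(d·√(n/2) − z_{α/2}).
d·√(n/2) = 0.62 × √(32/2) = 0.62 × 4.000 = 2.480.
z_β = 2.480 − 1.960 = 0.520.
Power = Φ(0.520) = 0.698.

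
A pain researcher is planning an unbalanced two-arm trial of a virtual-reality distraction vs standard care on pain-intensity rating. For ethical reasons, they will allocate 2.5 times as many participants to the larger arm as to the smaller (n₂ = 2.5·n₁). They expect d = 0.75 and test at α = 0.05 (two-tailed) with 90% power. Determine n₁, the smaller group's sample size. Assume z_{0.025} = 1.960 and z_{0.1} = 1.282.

With allocation ratio k = n₂/n₁ = 2.5, Var(x̄₁−x̄₂) = σ²(1/n₁ + 1/(k·n₁)) = σ²·(k+1)/(k·n₁).
So n₁ = (1 + 1/k)·((z_{α/2} + z_β)/d)² = 1.400 × (3.242/0.75)².
n₁ = 1.400 × 18.69 = 26.2.
Round up: n₁ = 27, giving n₂ = ⌈2.5 × 27⌉ = ⌈67.5⌉ = 68.

n₁ = 27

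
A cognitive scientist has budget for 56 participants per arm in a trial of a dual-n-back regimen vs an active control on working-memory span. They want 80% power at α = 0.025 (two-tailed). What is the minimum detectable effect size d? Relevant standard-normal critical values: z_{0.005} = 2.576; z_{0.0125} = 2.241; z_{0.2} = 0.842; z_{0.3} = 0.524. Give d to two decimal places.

For two independent groups of n = 56 each: d_min = (z_{α/2} + z_β)·√(2/n).
z-sum = 2.241 + 0.842 = 3.083.
d_min = 3.083 × √(2/56) = 3.083 × 0.1890 = 0.583.

d_min ≈ 0.58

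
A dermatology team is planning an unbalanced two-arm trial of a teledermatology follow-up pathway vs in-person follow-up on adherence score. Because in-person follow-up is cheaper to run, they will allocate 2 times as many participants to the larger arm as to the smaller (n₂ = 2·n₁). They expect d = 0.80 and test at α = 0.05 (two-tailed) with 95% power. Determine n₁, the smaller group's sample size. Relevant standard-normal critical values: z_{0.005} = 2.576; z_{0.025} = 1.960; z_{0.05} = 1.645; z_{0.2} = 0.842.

n₁ = 31

With allocation ratio k = n₂/n₁ = 2, Var(x̄₁−x̄₂) = σ²(1/n₁ + 1/(k·n₁)) = σ²·(k+1)/(k·n₁).
So n₁ = (1 + 1/k)·((z_{α/2} + z_β)/d)² = 1.500 × (3.605/0.80)².
n₁ = 1.500 × 20.31 = 30.5.
Round up: n₁ = 31, giving n₂ = 2 × 31 = 62.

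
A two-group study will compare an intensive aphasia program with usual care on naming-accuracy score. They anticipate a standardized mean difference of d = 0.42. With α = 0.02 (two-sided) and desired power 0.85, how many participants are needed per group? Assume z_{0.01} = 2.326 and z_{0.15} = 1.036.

For two independent groups with equal n: n = 2·((z_{α/2} + z_β) / d)².
z_{α/2} + z_β = 2.326 + 1.036 = 3.362.
n = 2 × (3.362 / 0.42)² = 2 × 8.005² = 2 × 64.08 = 128.2.
Round up to the next whole participant.

n = 129 per group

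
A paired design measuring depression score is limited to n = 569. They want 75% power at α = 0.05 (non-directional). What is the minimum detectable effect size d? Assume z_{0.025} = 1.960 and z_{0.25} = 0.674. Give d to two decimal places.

d_min ≈ 0.11

For a single sample (or paired design) of n = 569: d_min = (z_{α/2} + z_β)/√n.
z-sum = 1.960 + 0.674 = 2.634.
d_min = 2.634 / √569 = 2.634 / 23.854 = 0.110.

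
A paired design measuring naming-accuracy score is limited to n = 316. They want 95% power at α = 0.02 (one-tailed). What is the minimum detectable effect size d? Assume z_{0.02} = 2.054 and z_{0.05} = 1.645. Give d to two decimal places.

d_min ≈ 0.21

For a single sample (or paired design) of n = 316: d_min = (z_{α} + z_β)/√n.
z-sum = 2.054 + 1.645 = 3.699.
d_min = 3.699 / √316 = 3.699 / 17.776 = 0.208.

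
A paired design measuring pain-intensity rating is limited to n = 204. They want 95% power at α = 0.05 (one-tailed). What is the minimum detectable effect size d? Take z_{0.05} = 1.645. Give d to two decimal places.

d_min ≈ 0.23

For a single sample (or paired design) of n = 204: d_min = (z_{α} + z_β)/√n.
z-sum = 1.645 + 1.645 = 3.290.
d_min = 3.290 / √204 = 3.290 / 14.283 = 0.230.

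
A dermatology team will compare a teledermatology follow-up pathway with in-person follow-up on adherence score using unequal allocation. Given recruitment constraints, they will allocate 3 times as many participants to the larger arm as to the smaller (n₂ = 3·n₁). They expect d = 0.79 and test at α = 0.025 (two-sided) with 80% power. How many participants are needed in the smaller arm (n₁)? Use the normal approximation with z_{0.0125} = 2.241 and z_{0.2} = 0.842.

n₁ = 21

With allocation ratio k = n₂/n₁ = 3, Var(x̄₁−x̄₂) = σ²(1/n₁ + 1/(k·n₁)) = σ²·(k+1)/(k·n₁).
So n₁ = (1 + 1/k)·((z_{α/2} + z_β)/d)² = 1.333 × (3.083/0.79)².
n₁ = 1.333 × 15.23 = 20.3.
Round up: n₁ = 21, giving n₂ = 3 × 21 = 63.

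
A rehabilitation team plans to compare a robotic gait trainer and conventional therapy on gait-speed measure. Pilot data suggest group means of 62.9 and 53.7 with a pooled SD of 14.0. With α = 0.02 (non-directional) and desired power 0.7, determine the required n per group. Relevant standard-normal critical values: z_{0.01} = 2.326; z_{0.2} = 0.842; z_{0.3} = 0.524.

Cohen's d = |M₁ − M₂| / SD_pooled = |62.9 − 53.7| / 14.0 = 9.2 / 14.0 = 0.657.
For two independent groups with equal n: n = 2·((z_{α/2} + z_β) / d)².
z_{α/2} + z_β = 2.326 + 0.524 = 2.850.
n = 2 × (2.850 / 0.657)² = 2 × 4.338² = 2 × 18.82 = 37.6.
Round up to the next whole participant.

n = 38 per group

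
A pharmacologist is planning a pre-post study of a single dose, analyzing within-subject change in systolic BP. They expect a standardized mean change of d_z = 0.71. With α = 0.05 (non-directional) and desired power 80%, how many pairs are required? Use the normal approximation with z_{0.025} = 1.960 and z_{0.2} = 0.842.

n = 16 pairs

For a paired (one-sample on differences) test: n = ((z_{α/2} + z_β) / d)².
z_{α/2} + z_β = 1.960 + 0.842 = 2.802.
n = (2.802 / 0.71)² = 3.946² = 15.57.
Round up.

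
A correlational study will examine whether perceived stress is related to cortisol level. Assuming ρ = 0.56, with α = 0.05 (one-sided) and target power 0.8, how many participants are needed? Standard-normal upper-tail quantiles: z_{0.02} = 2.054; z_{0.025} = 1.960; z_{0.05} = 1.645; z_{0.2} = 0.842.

n = 19

Fisher's z: C = ½·ln((1+r)/(1−r)) = ½·ln(3.5455) = 0.6328.
n = ((z_{α} + z_β)/C)² + 3.
(1.645 + 0.842) / 0.6328 = 2.487 / 0.6328 = 3.930.
n = 3.930² + 3 = 15.45 + 3 = 18.4.
Round up.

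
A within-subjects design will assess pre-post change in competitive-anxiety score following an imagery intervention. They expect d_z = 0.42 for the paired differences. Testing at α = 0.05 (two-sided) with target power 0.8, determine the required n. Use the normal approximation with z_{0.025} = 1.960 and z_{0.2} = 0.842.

For a paired (one-sample on differences) test: n = ((z_{α/2} + z_β) / d)².
z_{α/2} + z_β = 1.960 + 0.842 = 2.802.
n = (2.802 / 0.42)² = 6.671² = 44.51.
Round up.

n = 45 pairs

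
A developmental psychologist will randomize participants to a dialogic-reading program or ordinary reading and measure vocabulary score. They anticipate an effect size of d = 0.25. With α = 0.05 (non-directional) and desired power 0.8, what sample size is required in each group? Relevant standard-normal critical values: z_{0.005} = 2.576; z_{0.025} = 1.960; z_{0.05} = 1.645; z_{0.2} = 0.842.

For two independent groups with equal n: n = 2·((z_{α/2} + z_β) / d)².
z_{α/2} + z_β = 1.960 + 0.842 = 2.802.
n = 2 × (2.802 / 0.25)² = 2 × 11.208² = 2 × 125.62 = 251.2.
Round up to the next whole participant.

n = 252 per group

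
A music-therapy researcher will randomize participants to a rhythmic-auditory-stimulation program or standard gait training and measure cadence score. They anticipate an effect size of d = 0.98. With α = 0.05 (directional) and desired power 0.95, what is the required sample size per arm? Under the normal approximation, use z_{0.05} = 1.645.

For two independent groups with equal n: n = 2·((z_{α} + z_β) / d)².
z_{α} + z_β = 1.645 + 1.645 = 3.290.
n = 2 × (3.290 / 0.98)² = 2 × 3.357² = 2 × 11.27 = 22.5.
Round up to the next whole participant.

n = 23 per group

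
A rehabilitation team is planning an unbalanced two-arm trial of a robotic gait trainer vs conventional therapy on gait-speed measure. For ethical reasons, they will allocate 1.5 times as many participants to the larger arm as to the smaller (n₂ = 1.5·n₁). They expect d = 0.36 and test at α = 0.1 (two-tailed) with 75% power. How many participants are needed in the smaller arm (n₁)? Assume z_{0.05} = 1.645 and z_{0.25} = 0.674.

n₁ = 70

With allocation ratio k = n₂/n₁ = 1.5, Var(x̄₁−x̄₂) = σ²(1/n₁ + 1/(k·n₁)) = σ²·(k+1)/(k·n₁).
So n₁ = (1 + 1/k)·((z_{α/2} + z_β)/d)² = 1.667 × (2.319/0.36)².
n₁ = 1.667 × 41.50 = 69.2.
Round up: n₁ = 70, giving n₂ = 1.5 × 70 = 105.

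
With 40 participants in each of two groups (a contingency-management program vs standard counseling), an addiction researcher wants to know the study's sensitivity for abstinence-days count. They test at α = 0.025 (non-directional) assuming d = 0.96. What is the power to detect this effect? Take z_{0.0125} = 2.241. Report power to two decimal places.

power ≈ 0.98

For two equal groups, power = Φ(d·√(n/2) − z_{α/2}).
d·√(n/2) = 0.96 × √(40/2) = 0.96 × 4.472 = 4.293.
z_β = 4.293 − 2.241 = 2.052.
Power = Φ(2.052) = 0.980.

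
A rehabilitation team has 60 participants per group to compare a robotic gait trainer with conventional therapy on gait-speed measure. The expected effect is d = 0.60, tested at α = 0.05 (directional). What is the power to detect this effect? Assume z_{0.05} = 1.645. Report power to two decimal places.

For two equal groups, power = Φ(d·√(n/2) − z_{α}).
d·√(n/2) = 0.60 × √(60/2) = 0.60 × 5.477 = 3.286.
z_β = 3.286 − 1.645 = 1.641.
Power = Φ(1.641) = 0.950.

power ≈ 0.95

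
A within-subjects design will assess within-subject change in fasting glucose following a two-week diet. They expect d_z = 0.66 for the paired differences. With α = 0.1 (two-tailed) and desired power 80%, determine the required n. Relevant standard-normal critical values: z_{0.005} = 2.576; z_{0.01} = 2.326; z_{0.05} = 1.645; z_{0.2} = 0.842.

For a paired (one-sample on differences) test: n = ((z_{α/2} + z_β) / d)².
z_{α/2} + z_β = 1.645 + 0.842 = 2.487.
n = (2.487 / 0.66)² = 3.768² = 14.20.
Round up.

n = 15 pairs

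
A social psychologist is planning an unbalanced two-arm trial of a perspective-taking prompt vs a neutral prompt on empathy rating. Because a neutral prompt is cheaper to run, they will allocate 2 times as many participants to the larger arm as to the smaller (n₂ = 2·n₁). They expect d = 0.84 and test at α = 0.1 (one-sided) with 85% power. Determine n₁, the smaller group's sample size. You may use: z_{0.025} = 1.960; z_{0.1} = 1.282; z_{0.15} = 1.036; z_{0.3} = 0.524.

With allocation ratio k = n₂/n₁ = 2, Var(x̄₁−x̄₂) = σ²(1/n₁ + 1/(k·n₁)) = σ²·(k+1)/(k·n₁).
So n₁ = (1 + 1/k)·((z_{α} + z_β)/d)² = 1.500 × (2.318/0.84)².
n₁ = 1.500 × 7.61 = 11.4.
Round up: n₁ = 12, giving n₂ = 2 × 12 = 24.

n₁ = 12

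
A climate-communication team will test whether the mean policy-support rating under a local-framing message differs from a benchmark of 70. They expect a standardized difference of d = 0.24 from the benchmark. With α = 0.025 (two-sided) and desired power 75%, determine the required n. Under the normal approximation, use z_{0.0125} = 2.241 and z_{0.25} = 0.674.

n = 148

For a one-sample test: n = ((z_{α/2} + z_β) / d)².
z_{α/2} + z_β = 2.241 + 0.674 = 2.915.
n = (2.915 / 0.24)² = 12.146² = 147.52.
Round up.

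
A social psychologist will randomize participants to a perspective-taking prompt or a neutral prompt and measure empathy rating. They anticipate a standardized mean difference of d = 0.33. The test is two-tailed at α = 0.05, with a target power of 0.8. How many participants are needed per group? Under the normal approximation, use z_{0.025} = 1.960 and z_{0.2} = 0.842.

For two independent groups with equal n: n = 2·((z_{α/2} + z_β) / d)².
z_{α/2} + z_β = 1.960 + 0.842 = 2.802.
n = 2 × (2.802 / 0.33)² = 2 × 8.491² = 2 × 72.10 = 144.2.
Round up to the next whole participant.

n = 145 per group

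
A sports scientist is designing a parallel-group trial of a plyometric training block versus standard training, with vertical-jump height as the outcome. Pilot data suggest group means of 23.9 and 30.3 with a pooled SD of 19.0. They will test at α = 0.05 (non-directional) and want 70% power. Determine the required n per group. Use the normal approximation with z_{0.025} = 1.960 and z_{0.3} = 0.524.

Cohen's d = |M₁ − M₂| / SD_pooled = |23.9 − 30.3| / 19.0 = 6.4 / 19.0 = 0.337.
For two independent groups with equal n: n = 2·((z_{α/2} + z_β) / d)².
z_{α/2} + z_β = 1.960 + 0.524 = 2.484.
n = 2 × (2.484 / 0.337)² = 2 × 7.371² = 2 × 54.33 = 108.7.
Round up to the next whole participant.

n = 109 per group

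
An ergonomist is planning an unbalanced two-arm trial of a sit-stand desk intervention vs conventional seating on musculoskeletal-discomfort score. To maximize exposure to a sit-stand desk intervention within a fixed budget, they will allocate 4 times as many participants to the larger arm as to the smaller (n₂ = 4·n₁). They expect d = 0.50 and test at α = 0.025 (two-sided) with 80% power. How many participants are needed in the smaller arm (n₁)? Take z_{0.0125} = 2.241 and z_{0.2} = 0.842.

With allocation ratio k = n₂/n₁ = 4, Var(x̄₁−x̄₂) = σ²(1/n₁ + 1/(k·n₁)) = σ²·(k+1)/(k·n₁).
So n₁ = (1 + 1/k)·((z_{α/2} + z_β)/d)² = 1.250 × (3.083/0.50)².
n₁ = 1.250 × 38.02 = 47.5.
Round up: n₁ = 48, giving n₂ = 4 × 48 = 192.

n₁ = 48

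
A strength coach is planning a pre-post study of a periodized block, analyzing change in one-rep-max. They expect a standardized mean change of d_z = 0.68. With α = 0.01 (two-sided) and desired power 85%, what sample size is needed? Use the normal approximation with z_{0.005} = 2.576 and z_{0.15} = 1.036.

n = 29 pairs

For a paired (one-sample on differences) test: n = ((z_{α/2} + z_β) / d)².
z_{α/2} + z_β = 2.576 + 1.036 = 3.612.
n = (3.612 / 0.68)² = 5.312² = 28.21.
Round up.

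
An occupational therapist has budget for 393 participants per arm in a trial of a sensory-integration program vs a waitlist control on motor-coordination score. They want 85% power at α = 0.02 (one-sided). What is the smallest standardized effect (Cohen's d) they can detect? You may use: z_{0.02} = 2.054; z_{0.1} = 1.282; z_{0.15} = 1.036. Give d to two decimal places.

d_min ≈ 0.22

For two independent groups of n = 393 each: d_min = (z_{α} + z_β)·√(2/n).
z-sum = 2.054 + 1.036 = 3.090.
d_min = 3.090 × √(2/393) = 3.090 × 0.0713 = 0.220.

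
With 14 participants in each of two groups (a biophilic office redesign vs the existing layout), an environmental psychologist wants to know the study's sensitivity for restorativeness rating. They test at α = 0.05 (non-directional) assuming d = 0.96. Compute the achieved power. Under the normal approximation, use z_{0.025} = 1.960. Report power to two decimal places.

For two equal groups, power = Φ(d·√(n/2) − z_{α/2}).
d·√(n/2) = 0.96 × √(14/2) = 0.96 × 2.646 = 2.540.
z_β = 2.540 − 1.960 = 0.580.
Power = Φ(0.580) = 0.719.

power ≈ 0.72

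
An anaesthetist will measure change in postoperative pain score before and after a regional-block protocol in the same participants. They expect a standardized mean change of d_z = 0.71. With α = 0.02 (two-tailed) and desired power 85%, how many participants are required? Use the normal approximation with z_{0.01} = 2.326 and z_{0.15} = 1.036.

n = 23 pairs

For a paired (one-sample on differences) test: n = ((z_{α/2} + z_β) / d)².
z_{α/2} + z_β = 2.326 + 1.036 = 3.362.
n = (3.362 / 0.71)² = 4.735² = 22.42.
Round up.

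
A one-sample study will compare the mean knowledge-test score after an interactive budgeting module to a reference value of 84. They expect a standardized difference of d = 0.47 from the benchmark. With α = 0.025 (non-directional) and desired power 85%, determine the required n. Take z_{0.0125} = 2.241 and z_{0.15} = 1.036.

For a one-sample test: n = ((z_{α/2} + z_β) / d)².
z_{α/2} + z_β = 2.241 + 1.036 = 3.277.
n = (3.277 / 0.47)² = 6.972² = 48.61.
Round up.

n = 49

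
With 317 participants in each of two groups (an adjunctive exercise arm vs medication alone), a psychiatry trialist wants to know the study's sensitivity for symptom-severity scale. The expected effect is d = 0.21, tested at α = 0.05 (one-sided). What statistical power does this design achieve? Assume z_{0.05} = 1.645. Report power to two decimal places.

For two equal groups, power = Φ(d·√(n/2) − z_{α}).
d·√(n/2) = 0.21 × √(317/2) = 0.21 × 12.590 = 2.644.
z_β = 2.644 − 1.645 = 0.999.
Power = Φ(0.999) = 0.841.

power ≈ 0.84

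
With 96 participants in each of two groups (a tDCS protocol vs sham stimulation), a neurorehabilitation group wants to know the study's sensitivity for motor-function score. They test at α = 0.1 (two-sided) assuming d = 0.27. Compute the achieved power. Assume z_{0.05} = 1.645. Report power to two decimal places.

power ≈ 0.59

For two equal groups, power = Φ(d·√(n/2) − z_{α/2}).
d·√(n/2) = 0.27 × √(96/2) = 0.27 × 6.928 = 1.871.
z_β = 1.871 − 1.645 = 0.226.
Power = Φ(0.226) = 0.589.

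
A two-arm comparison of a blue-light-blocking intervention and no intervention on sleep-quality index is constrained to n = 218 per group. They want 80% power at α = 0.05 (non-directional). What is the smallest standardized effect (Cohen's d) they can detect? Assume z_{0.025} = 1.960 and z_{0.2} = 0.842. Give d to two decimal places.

d_min ≈ 0.27

For two independent groups of n = 218 each: d_min = (z_{α/2} + z_β)·√(2/n).
z-sum = 1.960 + 0.842 = 2.802.
d_min = 2.802 × √(2/218) = 2.802 × 0.0958 = 0.268.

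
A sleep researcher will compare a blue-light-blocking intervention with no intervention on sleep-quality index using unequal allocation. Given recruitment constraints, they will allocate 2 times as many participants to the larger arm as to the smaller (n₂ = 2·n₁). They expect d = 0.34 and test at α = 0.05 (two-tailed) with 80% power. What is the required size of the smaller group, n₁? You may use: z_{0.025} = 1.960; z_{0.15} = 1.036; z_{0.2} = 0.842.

n₁ = 102

With allocation ratio k = n₂/n₁ = 2, Var(x̄₁−x̄₂) = σ²(1/n₁ + 1/(k·n₁)) = σ²·(k+1)/(k·n₁).
So n₁ = (1 + 1/k)·((z_{α/2} + z_β)/d)² = 1.500 × (2.802/0.34)².
n₁ = 1.500 × 67.92 = 101.9.
Round up: n₁ = 102, giving n₂ = 2 × 102 = 204.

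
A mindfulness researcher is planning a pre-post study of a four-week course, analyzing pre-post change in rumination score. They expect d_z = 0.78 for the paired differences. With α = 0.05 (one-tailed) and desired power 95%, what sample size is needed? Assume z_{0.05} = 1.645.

For a paired (one-sample on differences) test: n = ((z_{α} + z_β) / d)².
z_{α} + z_β = 1.645 + 1.645 = 3.290.
n = (3.290 / 0.78)² = 4.218² = 17.79.
Round up.

n = 18 pairs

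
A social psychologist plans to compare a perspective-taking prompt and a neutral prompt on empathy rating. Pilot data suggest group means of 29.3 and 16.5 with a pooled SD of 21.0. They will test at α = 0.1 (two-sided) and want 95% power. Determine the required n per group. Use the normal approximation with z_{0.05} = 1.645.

n = 59 per group

Cohen's d = |M₁ − M₂| / SD_pooled = |29.3 − 16.5| / 21.0 = 12.8 / 21.0 = 0.610.
For two independent groups with equal n: n = 2·((z_{α/2} + z_β) / d)².
z_{α/2} + z_β = 1.645 + 1.645 = 3.290.
n = 2 × (3.290 / 0.610)² = 2 × 5.393² = 2 × 29.09 = 58.2.
Round up to the next whole participant.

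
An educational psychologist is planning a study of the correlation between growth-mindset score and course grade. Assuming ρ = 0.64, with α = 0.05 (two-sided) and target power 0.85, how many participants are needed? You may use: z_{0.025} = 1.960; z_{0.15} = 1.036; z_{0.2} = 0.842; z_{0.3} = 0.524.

Fisher's z: C = ½·ln((1+r)/(1−r)) = ½·ln(4.5556) = 0.7582.
n = ((z_{α/2} + z_β)/C)² + 3.
(1.960 + 1.036) / 0.7582 = 2.996 / 0.7582 = 3.951.
n = 3.951² + 3 = 15.61 + 3 = 18.6.
Round up.

n = 19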